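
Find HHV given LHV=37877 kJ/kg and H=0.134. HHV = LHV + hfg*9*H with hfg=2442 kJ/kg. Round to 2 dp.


HHV = LHV + hfg * 9 * H
Water addition = 2442 * 9 * 0.134 = 2945.052 kJ/kg
HHV = 37877 + 2945.052 = 40822.05 kJ/kg


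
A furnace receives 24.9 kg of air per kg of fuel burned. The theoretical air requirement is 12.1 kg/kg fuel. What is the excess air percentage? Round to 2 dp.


Excess air = actual - stoichiometric = 24.9 - 12.1 = 12.80 kg/kg fuel
Excess air % = (excess / stoich) * 100 = (12.80 / 12.1) * 100 = 105.79%


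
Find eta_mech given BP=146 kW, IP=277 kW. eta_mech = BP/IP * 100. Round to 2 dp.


eta_mech = (BP / IP) * 100
Ratio = 146 / 277 = 0.5271
eta_mech = 0.5271 * 100 = 52.71%


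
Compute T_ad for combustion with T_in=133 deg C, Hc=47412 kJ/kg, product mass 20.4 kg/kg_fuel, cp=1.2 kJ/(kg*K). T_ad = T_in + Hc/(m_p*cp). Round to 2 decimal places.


T_ad = T_in + Hc / (m_p * cp)
Denominator = 20.4 * 1.2 = 24.4800
Temperature rise = 47412 / 24.4800 = 1936.76 K
T_ad = 133 + 1936.76 = 2069.76 deg C


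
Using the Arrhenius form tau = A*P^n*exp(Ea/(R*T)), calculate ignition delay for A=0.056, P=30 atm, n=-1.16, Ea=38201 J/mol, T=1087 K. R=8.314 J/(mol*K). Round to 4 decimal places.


tau = A * P^n * exp(Ea/(R*T))
P^n = 30^(-1.16) = 0.01934369
Ea/(R*T) = 38201/(8.314*1087) = 4.227028
exp(Ea/(R*T)) = 68.513336
tau = 0.056 * 0.01934369 * 68.513336 = 0.0742 ms


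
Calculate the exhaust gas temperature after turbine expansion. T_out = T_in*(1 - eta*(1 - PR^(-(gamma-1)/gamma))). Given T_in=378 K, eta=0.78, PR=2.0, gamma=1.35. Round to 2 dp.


T_out = T_in * (1 - eta * (1 - PR^(-(gamma-1)/gamma)))
Exponent = -(1.35-1)/1.35 = -0.25925926
PR^exp = 2.0^(-0.25925926) = 0.83551680
Factor = 1 - 0.78*(1 - 0.83551680) = 0.87170310
T_out = 378 * 0.87170310 = 329.50 K


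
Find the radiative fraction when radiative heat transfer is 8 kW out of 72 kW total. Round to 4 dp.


f_rad = Q_rad / Q_total
f_rad = 8 / 72 = 0.1111


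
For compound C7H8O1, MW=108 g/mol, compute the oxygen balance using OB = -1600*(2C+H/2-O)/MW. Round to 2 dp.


OB = -1600 * (2C + H/2 - O) / MW
Inner = 2*7 + 8/2 - 1 = 17.00
OB = -1600 * 17.00 / 108 = -251.85%


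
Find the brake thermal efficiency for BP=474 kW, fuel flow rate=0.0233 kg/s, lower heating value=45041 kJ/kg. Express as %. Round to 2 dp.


eta_BTE = (BP / (mf * LHV)) * 100
Denominator = 0.0233 * 45041 = 1049.4553 kW
eta_BTE = (474 / 1049.4553) * 100 = 45.17%


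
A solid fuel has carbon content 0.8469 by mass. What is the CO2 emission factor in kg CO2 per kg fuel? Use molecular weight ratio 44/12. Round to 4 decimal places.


EF = C_frac * (M_CO2 / M_C)
EF = 0.8469 * (44/12)
EF = 0.8469 * 3.666667 = 3.1053 kg_CO2/kg_fuel


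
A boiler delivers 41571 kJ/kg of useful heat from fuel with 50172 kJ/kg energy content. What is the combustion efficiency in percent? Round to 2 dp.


Efficiency = (Q_useful / Q_fuel) * 100
Efficiency = (41571 / 50172) * 100
Efficiency = 0.8286 * 100 = 82.86%


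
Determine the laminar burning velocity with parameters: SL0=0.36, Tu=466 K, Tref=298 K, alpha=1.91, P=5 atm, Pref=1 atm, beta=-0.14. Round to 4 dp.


SL = SL0 * (Tu/Tref)^alpha * (P/Pref)^beta
T ratio = 466/298 = 1.56375839
(T ratio)^alpha = 1.56375839^1.91 = 2.348897
(P/Pref)^beta = 5^(-0.14) = 0.798260
SL = 0.36 * 2.348897 * 0.798260 = 0.6750 m/s


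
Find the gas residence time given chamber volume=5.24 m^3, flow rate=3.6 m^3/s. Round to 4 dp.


tau = V / Q_flow
tau = 5.24 / 3.6 = 1.4556 s


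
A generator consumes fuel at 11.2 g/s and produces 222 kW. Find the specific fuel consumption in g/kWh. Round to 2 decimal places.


SFC = (mf / BP) * 3600
Rate = 11.2 / 222 = 0.050450 g/(s*kW)
SFC = 0.050450 * 3600 = 181.62 g/kWh


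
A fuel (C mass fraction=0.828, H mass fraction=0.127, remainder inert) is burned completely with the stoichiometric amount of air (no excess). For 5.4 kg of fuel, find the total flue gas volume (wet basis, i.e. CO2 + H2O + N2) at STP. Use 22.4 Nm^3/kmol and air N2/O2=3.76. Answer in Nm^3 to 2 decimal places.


Per kg fuel: CO2 = (C/12 kmol)*22.4 = (0.828/12)*22.4 = 1.54560 Nm^3
Per kg fuel: H2O = (H/2 kmol)*22.4 = (0.127/2)*22.4 = 1.42240 Nm^3
O2 needed per kg fuel = C/12 + H/4 = 0.828/12 + 0.127/4 = 0.10075000 kmol
Per kg fuel: N2 = O2*3.76*22.4 = 0.10075000*3.76*22.4 = 8.48557 Nm^3
Total per kg = 1.54560 + 1.42240 + 8.48557 = 11.45357 Nm^3
Total = 11.45357 * 5.4 = 61.85 Nm^3


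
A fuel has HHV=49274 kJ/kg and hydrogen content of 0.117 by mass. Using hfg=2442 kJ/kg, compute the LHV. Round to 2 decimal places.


LHV = HHV - hfg * 9 * H
Water correction = 2442 * 9 * 0.117 = 2571.426 kJ/kg
LHV = 49274 - 2571.426 = 46702.57 kJ/kg


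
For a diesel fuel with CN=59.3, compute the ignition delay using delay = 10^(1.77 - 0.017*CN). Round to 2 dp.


delay = 10^(1.77 - 0.017*CN)
Exponent = 1.77 - 0.017*59.3 = 0.7619
delay = 10^0.7619 = 5.78 ms


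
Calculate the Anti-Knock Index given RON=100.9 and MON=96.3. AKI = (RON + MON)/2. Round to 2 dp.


AKI = (RON + MON) / 2
AKI = (100.9 + 96.3) / 2
AKI = 197.2 / 2 = 98.60


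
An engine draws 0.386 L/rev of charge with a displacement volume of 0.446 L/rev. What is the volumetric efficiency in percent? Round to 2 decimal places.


eta_v = (V_actual / V_disp) * 100
Ratio = 0.386 / 0.446 = 0.8655
eta_v = 0.8655 * 100 = 86.55%


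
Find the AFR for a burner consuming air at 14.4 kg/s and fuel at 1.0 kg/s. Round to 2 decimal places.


AFR = m_air / m_fuel
AFR = 14.4 / 1.0 = 14.40


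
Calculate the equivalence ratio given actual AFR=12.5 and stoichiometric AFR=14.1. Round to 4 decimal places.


phi = AFR_stoich / AFR_actual
phi = 14.1 / 12.5 = 1.1280


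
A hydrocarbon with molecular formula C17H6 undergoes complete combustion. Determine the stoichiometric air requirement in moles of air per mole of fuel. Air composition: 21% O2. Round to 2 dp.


Balanced combustion: C17H6 + 18.5 O2 -> 17 CO2 + 3 H2O
O2 needed = C + H/4 = 17 + 6/4 = 18.50 moles
Air moles = O2 / 0.21 = 18.50 / 0.21 = 88.10 moles air


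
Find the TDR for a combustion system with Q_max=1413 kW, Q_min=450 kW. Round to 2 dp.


TDR = Q_max / Q_min
TDR = 1413 / 450 = 3.14


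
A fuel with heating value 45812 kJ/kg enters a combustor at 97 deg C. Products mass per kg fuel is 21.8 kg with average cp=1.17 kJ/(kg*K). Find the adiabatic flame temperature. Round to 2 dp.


T_ad = T_in + Hc / (m_p * cp)
Denominator = 21.8 * 1.17 = 25.5060
Temperature rise = 45812 / 25.5060 = 1796.13 K
T_ad = 97 + 1796.13 = 1893.13 deg C


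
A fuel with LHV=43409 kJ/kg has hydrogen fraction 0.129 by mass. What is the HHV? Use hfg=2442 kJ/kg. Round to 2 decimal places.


HHV = LHV + hfg * 9 * H
Water addition = 2442 * 9 * 0.129 = 2835.162 kJ/kg
HHV = 43409 + 2835.162 = 46244.16 kJ/kg


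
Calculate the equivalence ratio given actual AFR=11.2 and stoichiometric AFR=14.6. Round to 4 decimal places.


phi = AFR_stoich / AFR_actual
phi = 14.6 / 11.2 = 1.3036


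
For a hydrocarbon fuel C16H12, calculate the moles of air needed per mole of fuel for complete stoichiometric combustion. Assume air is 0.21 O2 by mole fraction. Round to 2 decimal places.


Balanced combustion: C16H12 + 19 O2 -> 16 CO2 + 6 H2O
O2 needed = C + H/4 = 16 + 12/4 = 19.00 moles
Air moles = O2 / 0.21 = 19.00 / 0.21 = 90.48 moles air


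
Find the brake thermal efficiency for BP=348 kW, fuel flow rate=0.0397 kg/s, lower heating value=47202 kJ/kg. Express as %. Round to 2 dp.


eta_BTE = (BP / (mf * LHV)) * 100
Denominator = 0.0397 * 47202 = 1873.9194 kW
eta_BTE = (348 / 1873.9194) * 100 = 18.57%


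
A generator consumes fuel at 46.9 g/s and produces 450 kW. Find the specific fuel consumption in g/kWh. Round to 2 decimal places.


SFC = (mf / BP) * 3600
Rate = 46.9 / 450 = 0.104222 g/(s*kW)
SFC = 0.104222 * 3600 = 375.20 g/kWh


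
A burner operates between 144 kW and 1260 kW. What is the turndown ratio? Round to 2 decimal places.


TDR = Q_max / Q_min
TDR = 1260 / 144 = 8.75


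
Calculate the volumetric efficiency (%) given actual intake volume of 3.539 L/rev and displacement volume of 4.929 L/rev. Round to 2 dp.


eta_v = (V_actual / V_disp) * 100
Ratio = 3.539 / 4.929 = 0.7180
eta_v = 0.7180 * 100 = 71.80%


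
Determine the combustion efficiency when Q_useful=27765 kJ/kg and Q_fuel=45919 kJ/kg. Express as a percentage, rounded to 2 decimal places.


Efficiency = (Q_useful / Q_fuel) * 100
Efficiency = (27765 / 45919) * 100
Efficiency = 0.6047 * 100 = 60.47%


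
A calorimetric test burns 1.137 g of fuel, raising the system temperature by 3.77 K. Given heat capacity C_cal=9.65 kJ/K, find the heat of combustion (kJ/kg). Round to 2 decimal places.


Hc = C_cal * delta_T / m_fuel
Q_released = 9.65 * 3.77 = 36.3805 kJ
m_fuel = 1.137 g = 1.137/1000 kg = 0.001137 kg
Hc = 36.3805 / 0.001137 = 31996.92 kJ/kg


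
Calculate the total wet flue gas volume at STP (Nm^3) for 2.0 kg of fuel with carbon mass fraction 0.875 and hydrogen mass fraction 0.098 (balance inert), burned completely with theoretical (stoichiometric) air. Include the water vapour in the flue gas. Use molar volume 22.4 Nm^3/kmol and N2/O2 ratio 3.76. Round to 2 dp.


Per kg fuel: CO2 = (C/12 kmol)*22.4 = (0.875/12)*22.4 = 1.63333 Nm^3
Per kg fuel: H2O = (H/2 kmol)*22.4 = (0.098/2)*22.4 = 1.09760 Nm^3
O2 needed per kg fuel = C/12 + H/4 = 0.875/12 + 0.098/4 = 0.09741667 kmol
Per kg fuel: N2 = O2*3.76*22.4 = 0.09741667*3.76*22.4 = 8.20482 Nm^3
Total per kg = 1.63333 + 1.09760 + 8.20482 = 10.93575 Nm^3
Total = 10.93575 * 2.0 = 21.87 Nm^3


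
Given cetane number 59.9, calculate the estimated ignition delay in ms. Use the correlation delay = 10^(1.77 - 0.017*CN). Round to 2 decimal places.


delay = 10^(1.77 - 0.017*CN)
Exponent = 1.77 - 0.017*59.9 = 0.7517
delay = 10^0.7517 = 5.65 ms


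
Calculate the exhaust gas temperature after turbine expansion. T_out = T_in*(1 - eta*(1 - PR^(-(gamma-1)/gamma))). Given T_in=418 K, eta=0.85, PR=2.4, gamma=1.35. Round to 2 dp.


T_out = T_in * (1 - eta * (1 - PR^(-(gamma-1)/gamma)))
Exponent = -(1.35-1)/1.35 = -0.25925926
PR^exp = 2.4^(-0.25925926) = 0.79694200
Factor = 1 - 0.85*(1 - 0.79694200) = 0.82740070
T_out = 418 * 0.82740070 = 345.85 K


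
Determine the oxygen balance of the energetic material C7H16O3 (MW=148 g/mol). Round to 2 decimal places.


OB = -1600 * (2C + H/2 - O) / MW
Inner = 2*7 + 16/2 - 3 = 19.00
OB = -1600 * 19.00 / 148 = -205.41%


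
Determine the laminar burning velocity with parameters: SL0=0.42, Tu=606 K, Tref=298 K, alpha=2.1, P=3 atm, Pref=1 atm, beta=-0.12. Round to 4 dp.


SL = SL0 * (Tu/Tref)^alpha * (P/Pref)^beta
T ratio = 606/298 = 2.03355705
(T ratio)^alpha = 2.03355705^2.1 = 4.439544
(P/Pref)^beta = 3^(-0.12) = 0.876487
SL = 0.42 * 4.439544 * 0.876487 = 1.6343 m/s


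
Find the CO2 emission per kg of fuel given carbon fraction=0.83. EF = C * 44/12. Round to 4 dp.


EF = C_frac * (M_CO2 / M_C)
EF = 0.83 * (44/12)
EF = 0.83 * 3.666667 = 3.0433 kg_CO2/kg_fuel


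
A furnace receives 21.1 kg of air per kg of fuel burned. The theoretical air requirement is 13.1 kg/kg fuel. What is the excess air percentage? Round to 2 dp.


Excess air = actual - stoichiometric = 21.1 - 13.1 = 8.00 kg/kg fuel
Excess air % = (excess / stoich) * 100 = (8.00 / 13.1) * 100 = 61.07%


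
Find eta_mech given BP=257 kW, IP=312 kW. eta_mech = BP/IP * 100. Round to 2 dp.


eta_mech = (BP / IP) * 100
Ratio = 257 / 312 = 0.8237
eta_mech = 0.8237 * 100 = 82.37%


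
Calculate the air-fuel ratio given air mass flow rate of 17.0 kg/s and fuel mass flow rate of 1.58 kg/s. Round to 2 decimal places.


AFR = m_air / m_fuel
AFR = 17.0 / 1.58 = 10.76


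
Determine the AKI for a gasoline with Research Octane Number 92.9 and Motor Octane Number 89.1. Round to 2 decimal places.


AKI = (RON + MON) / 2
AKI = (92.9 + 89.1) / 2
AKI = 182.0 / 2 = 91.00


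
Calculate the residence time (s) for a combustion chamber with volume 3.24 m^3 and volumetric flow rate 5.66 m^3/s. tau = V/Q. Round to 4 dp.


tau = V / Q_flow
tau = 3.24 / 5.66 = 0.5724 s


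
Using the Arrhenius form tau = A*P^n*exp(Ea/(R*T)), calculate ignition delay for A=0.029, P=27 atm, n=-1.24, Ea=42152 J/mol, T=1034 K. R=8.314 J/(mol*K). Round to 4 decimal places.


tau = A * P^n * exp(Ea/(R*T))
P^n = 27^(-1.24) = 0.01679225
Ea/(R*T) = 42152/(8.314*1034) = 4.903291
exp(Ea/(R*T)) = 134.732392
tau = 0.029 * 0.01679225 * 134.732392 = 0.0656 ms


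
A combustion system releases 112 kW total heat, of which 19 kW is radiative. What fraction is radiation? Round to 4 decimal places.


f_rad = Q_rad / Q_total
f_rad = 19 / 112 = 0.1696


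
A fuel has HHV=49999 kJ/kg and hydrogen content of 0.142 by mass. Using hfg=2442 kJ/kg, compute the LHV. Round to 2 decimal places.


LHV = HHV - hfg * 9 * H
Water correction = 2442 * 9 * 0.142 = 3120.876 kJ/kg
LHV = 49999 - 3120.876 = 46878.12 kJ/kg


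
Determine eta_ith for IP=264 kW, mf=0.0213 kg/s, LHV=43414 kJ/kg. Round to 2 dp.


eta_ith = (IP / (mf * LHV)) * 100
Denominator = 0.0213 * 43414 = 924.7182 kW
eta_ith = (264 / 924.7182) * 100 = 28.55%


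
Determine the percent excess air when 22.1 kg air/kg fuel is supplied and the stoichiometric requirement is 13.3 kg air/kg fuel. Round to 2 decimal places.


Excess air = actual - stoichiometric = 22.1 - 13.3 = 8.80 kg/kg fuel
Excess air % = (excess / stoich) * 100 = (8.80 / 13.3) * 100 = 66.17%


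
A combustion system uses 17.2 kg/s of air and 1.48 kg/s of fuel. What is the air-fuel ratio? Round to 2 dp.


AFR = m_air / m_fuel
AFR = 17.2 / 1.48 = 11.62


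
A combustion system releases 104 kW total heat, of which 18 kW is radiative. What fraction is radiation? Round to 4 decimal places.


f_rad = Q_rad / Q_total
f_rad = 18 / 104 = 0.1731


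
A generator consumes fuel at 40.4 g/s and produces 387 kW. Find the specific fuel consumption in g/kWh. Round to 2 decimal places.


SFC = (mf / BP) * 3600
Rate = 40.4 / 387 = 0.104393 g/(s*kW)
SFC = 0.104393 * 3600 = 375.81 g/kWh


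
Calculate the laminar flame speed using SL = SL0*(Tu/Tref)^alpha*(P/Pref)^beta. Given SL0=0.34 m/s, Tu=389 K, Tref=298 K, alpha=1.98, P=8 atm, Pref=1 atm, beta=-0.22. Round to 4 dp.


SL = SL0 * (Tu/Tref)^alpha * (P/Pref)^beta
T ratio = 389/298 = 1.30536913
(T ratio)^alpha = 1.30536913^1.98 = 1.694931
(P/Pref)^beta = 8^(-0.22) = 0.632878
SL = 0.34 * 1.694931 * 0.632878 = 0.3647 m/s


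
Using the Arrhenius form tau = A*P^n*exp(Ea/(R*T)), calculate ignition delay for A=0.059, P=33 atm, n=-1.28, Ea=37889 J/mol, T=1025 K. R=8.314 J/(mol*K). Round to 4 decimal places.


tau = A * P^n * exp(Ea/(R*T))
P^n = 33^(-1.28) = 0.01138419
Ea/(R*T) = 37889/(8.314*1025) = 4.446100
exp(Ea/(R*T)) = 85.293676
tau = 0.059 * 0.01138419 * 85.293676 = 0.0573 ms


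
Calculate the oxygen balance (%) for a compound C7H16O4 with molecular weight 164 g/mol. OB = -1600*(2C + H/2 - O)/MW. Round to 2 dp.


OB = -1600 * (2C + H/2 - O) / MW
Inner = 2*7 + 16/2 - 4 = 18.00
OB = -1600 * 18.00 / 164 = -175.61%


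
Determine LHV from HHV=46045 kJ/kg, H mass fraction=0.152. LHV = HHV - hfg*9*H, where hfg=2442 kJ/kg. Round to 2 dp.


LHV = HHV - hfg * 9 * H
Water correction = 2442 * 9 * 0.152 = 3340.656 kJ/kg
LHV = 46045 - 3340.656 = 42704.34 kJ/kg


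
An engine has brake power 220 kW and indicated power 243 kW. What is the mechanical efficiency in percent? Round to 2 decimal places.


eta_mech = (BP / IP) * 100
Ratio = 220 / 243 = 0.9053
eta_mech = 0.9053 * 100 = 90.53%


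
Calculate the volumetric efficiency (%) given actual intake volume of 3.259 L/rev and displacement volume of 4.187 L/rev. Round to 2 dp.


eta_v = (V_actual / V_disp) * 100
Ratio = 3.259 / 4.187 = 0.7784
eta_v = 0.7784 * 100 = 77.84%


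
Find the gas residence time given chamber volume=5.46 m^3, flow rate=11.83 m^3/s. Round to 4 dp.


tau = V / Q_flow
tau = 5.46 / 11.83 = 0.4615 s


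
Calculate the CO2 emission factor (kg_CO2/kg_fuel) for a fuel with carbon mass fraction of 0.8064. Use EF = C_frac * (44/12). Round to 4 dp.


EF = C_frac * (M_CO2 / M_C)
EF = 0.8064 * (44/12)
EF = 0.8064 * 3.666667 = 2.9568 kg_CO2/kg_fuel


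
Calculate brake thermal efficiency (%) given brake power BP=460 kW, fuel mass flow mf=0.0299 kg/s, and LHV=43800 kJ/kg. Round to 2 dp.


eta_BTE = (BP / (mf * LHV)) * 100
Denominator = 0.0299 * 43800 = 1309.6200 kW
eta_BTE = (460 / 1309.6200) * 100 = 35.12%


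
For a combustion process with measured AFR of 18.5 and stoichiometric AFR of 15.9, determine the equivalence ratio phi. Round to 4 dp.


phi = AFR_stoich / AFR_actual
phi = 15.9 / 18.5 = 0.8595


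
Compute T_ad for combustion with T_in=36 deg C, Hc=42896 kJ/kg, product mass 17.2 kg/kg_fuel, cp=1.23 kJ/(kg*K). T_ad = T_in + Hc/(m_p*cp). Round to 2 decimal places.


T_ad = T_in + Hc / (m_p * cp)
Denominator = 17.2 * 1.23 = 21.1560
Temperature rise = 42896 / 21.1560 = 2027.60 K
T_ad = 36 + 2027.60 = 2063.60 deg C


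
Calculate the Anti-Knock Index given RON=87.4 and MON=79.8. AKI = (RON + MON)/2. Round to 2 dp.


AKI = (RON + MON) / 2
AKI = (87.4 + 79.8) / 2
AKI = 167.2 / 2 = 83.60


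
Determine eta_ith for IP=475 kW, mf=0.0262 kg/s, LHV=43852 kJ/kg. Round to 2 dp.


eta_ith = (IP / (mf * LHV)) * 100
Denominator = 0.0262 * 43852 = 1148.9224 kW
eta_ith = (475 / 1148.9224) * 100 = 41.34%


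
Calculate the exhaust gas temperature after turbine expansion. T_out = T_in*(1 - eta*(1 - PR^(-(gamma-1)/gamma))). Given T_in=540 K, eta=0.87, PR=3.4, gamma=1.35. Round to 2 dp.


T_out = T_in * (1 - eta * (1 - PR^(-(gamma-1)/gamma)))
Exponent = -(1.35-1)/1.35 = -0.25925926
PR^exp = 3.4^(-0.25925926) = 0.72813041
Factor = 1 - 0.87*(1 - 0.72813041) = 0.76347346
T_out = 540 * 0.76347346 = 412.28 K


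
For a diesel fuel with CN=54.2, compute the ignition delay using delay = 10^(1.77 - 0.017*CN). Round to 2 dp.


delay = 10^(1.77 - 0.017*CN)
Exponent = 1.77 - 0.017*54.2 = 0.8486
delay = 10^0.8486 = 7.06 ms


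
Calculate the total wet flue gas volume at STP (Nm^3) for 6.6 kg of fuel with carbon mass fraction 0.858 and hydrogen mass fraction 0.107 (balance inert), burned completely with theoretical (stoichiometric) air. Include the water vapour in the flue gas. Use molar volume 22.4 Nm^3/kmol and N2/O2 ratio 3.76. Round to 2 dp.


Per kg fuel: CO2 = (C/12 kmol)*22.4 = (0.858/12)*22.4 = 1.60160 Nm^3
Per kg fuel: H2O = (H/2 kmol)*22.4 = (0.107/2)*22.4 = 1.19840 Nm^3
O2 needed per kg fuel = C/12 + H/4 = 0.858/12 + 0.107/4 = 0.09825000 kmol
Per kg fuel: N2 = O2*3.76*22.4 = 0.09825000*3.76*22.4 = 8.27501 Nm^3
Total per kg = 1.60160 + 1.19840 + 8.27501 = 11.07501 Nm^3
Total = 11.07501 * 6.6 = 73.10 Nm^3


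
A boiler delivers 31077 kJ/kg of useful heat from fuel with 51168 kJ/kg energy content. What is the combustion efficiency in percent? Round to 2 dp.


Efficiency = (Q_useful / Q_fuel) * 100
Efficiency = (31077 / 51168) * 100
Efficiency = 0.6074 * 100 = 60.74%


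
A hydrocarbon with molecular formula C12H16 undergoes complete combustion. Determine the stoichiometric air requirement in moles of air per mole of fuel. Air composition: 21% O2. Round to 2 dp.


Balanced combustion: C12H16 + 16 O2 -> 12 CO2 + 8 H2O
O2 needed = C + H/4 = 12 + 16/4 = 16.00 moles
Air moles = O2 / 0.21 = 16.00 / 0.21 = 76.19 moles air


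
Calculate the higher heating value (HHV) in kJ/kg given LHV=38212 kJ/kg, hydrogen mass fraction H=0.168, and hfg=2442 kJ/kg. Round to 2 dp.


HHV = LHV + hfg * 9 * H
Water addition = 2442 * 9 * 0.168 = 3692.304 kJ/kg
HHV = 38212 + 3692.304 = 41904.30 kJ/kg


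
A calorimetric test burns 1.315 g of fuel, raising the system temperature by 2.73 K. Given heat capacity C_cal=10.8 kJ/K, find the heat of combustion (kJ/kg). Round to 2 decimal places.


Hc = C_cal * delta_T / m_fuel
Q_released = 10.8 * 2.73 = 29.4840 kJ
m_fuel = 1.315 g = 1.315/1000 kg = 0.001315 kg
Hc = 29.4840 / 0.001315 = 22421.29 kJ/kg


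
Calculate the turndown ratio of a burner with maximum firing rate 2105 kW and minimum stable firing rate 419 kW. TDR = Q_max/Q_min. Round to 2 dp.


TDR = Q_max / Q_min
TDR = 2105 / 419 = 5.02


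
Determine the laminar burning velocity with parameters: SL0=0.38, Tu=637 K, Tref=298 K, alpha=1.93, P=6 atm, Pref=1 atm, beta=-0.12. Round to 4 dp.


SL = SL0 * (Tu/Tref)^alpha * (P/Pref)^beta
T ratio = 637/298 = 2.13758389
(T ratio)^alpha = 2.13758389^1.93 = 4.332631
(P/Pref)^beta = 6^(-0.12) = 0.806532
SL = 0.38 * 4.332631 * 0.806532 = 1.3279 m/s


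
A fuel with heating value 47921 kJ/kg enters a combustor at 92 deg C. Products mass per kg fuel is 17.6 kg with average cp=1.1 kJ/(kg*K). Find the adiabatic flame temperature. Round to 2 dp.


T_ad = T_in + Hc / (m_p * cp)
Denominator = 17.6 * 1.1 = 19.3600
Temperature rise = 47921 / 19.3600 = 2475.26 K
T_ad = 92 + 2475.26 = 2567.26 deg C


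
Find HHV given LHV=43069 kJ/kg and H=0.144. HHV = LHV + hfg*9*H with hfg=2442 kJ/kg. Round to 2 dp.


HHV = LHV + hfg * 9 * H
Water addition = 2442 * 9 * 0.144 = 3164.832 kJ/kg
HHV = 43069 + 3164.832 = 46233.83 kJ/kg


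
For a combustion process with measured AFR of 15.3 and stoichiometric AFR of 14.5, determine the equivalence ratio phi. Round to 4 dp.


phi = AFR_stoich / AFR_actual
phi = 14.5 / 15.3 = 0.9477


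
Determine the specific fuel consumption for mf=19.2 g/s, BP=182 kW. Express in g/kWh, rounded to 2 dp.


SFC = (mf / BP) * 3600
Rate = 19.2 / 182 = 0.105495 g/(s*kW)
SFC = 0.105495 * 3600 = 379.78 g/kWh


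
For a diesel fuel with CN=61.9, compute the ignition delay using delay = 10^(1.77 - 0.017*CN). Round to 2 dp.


delay = 10^(1.77 - 0.017*CN)
Exponent = 1.77 - 0.017*61.9 = 0.7177
delay = 10^0.7177 = 5.22 ms


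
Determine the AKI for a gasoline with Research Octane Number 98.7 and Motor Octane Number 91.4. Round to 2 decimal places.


AKI = (RON + MON) / 2
AKI = (98.7 + 91.4) / 2
AKI = 190.1 / 2 = 95.05


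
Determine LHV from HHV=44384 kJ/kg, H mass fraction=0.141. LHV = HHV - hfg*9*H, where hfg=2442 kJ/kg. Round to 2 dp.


LHV = HHV - hfg * 9 * H
Water correction = 2442 * 9 * 0.141 = 3098.898 kJ/kg
LHV = 44384 - 3098.898 = 41285.10 kJ/kg


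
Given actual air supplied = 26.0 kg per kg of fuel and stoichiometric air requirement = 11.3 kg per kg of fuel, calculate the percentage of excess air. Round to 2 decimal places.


Excess air = actual - stoichiometric = 26.0 - 11.3 = 14.70 kg/kg fuel
Excess air % = (excess / stoich) * 100 = (14.70 / 11.3) * 100 = 130.09%


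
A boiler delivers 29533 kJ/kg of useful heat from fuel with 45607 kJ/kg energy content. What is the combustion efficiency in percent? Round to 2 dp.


Efficiency = (Q_useful / Q_fuel) * 100
Efficiency = (29533 / 45607) * 100
Efficiency = 0.6476 * 100 = 64.76%


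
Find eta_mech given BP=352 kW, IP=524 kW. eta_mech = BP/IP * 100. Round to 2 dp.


eta_mech = (BP / IP) * 100
Ratio = 352 / 524 = 0.6718
eta_mech = 0.6718 * 100 = 67.18%


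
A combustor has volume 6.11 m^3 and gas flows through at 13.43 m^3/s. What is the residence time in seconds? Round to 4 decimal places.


tau = V / Q_flow
tau = 6.11 / 13.43 = 0.4550 s


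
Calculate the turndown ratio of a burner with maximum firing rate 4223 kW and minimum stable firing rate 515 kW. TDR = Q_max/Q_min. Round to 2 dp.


TDR = Q_max / Q_min
TDR = 4223 / 515 = 8.20


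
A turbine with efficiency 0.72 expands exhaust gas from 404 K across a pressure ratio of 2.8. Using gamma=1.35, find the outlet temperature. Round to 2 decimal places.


T_out = T_in * (1 - eta * (1 - PR^(-(gamma-1)/gamma)))
Exponent = -(1.35-1)/1.35 = -0.25925926
PR^exp = 2.8^(-0.25925926) = 0.76572026
Factor = 1 - 0.72*(1 - 0.76572026) = 0.83131859
T_out = 404 * 0.83131859 = 335.85 K


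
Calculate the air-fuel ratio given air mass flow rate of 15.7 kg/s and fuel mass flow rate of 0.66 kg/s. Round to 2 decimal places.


AFR = m_air / m_fuel
AFR = 15.7 / 0.66 = 23.79


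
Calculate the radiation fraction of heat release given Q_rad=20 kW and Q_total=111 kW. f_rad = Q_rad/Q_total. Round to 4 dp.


f_rad = Q_rad / Q_total
f_rad = 20 / 111 = 0.1802


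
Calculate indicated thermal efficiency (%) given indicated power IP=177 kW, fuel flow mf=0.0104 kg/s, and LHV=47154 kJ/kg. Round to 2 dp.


eta_ith = (IP / (mf * LHV)) * 100
Denominator = 0.0104 * 47154 = 490.4016 kW
eta_ith = (177 / 490.4016) * 100 = 36.09%


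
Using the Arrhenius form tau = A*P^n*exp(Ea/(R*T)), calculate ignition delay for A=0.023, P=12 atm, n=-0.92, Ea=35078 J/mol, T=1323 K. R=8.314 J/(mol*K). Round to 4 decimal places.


tau = A * P^n * exp(Ea/(R*T))
P^n = 12^(-0.92) = 0.10166074
Ea/(R*T) = 35078/(8.314*1323) = 3.189077
exp(Ea/(R*T)) = 24.266011
tau = 0.023 * 0.10166074 * 24.266011 = 0.0567 ms


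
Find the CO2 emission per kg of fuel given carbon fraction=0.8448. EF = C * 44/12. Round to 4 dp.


EF = C_frac * (M_CO2 / M_C)
EF = 0.8448 * (44/12)
EF = 0.8448 * 3.666667 = 3.0976 kg_CO2/kg_fuel


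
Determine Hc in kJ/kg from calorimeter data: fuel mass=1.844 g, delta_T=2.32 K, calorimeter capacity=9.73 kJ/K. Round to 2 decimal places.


Hc = C_cal * delta_T / m_fuel
Q_released = 9.73 * 2.32 = 22.5736 kJ
m_fuel = 1.844 g = 1.844/1000 kg = 0.001844 kg
Hc = 22.5736 / 0.001844 = 12241.65 kJ/kg


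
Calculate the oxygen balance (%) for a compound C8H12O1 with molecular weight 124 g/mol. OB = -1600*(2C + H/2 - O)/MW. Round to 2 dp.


OB = -1600 * (2C + H/2 - O) / MW
Inner = 2*8 + 12/2 - 1 = 21.00
OB = -1600 * 21.00 / 124 = -270.97%


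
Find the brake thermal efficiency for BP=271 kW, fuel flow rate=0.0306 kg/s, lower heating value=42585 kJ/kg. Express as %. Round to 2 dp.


eta_BTE = (BP / (mf * LHV)) * 100
Denominator = 0.0306 * 42585 = 1303.1010 kW
eta_BTE = (271 / 1303.1010) * 100 = 20.80%


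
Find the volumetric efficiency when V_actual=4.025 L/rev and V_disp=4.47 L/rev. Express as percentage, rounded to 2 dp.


eta_v = (V_actual / V_disp) * 100
Ratio = 4.025 / 4.47 = 0.9004
eta_v = 0.9004 * 100 = 90.04%


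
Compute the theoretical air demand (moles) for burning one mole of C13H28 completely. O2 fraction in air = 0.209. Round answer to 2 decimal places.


Balanced combustion: C13H28 + 20 O2 -> 13 CO2 + 14 H2O
O2 needed = C + H/4 = 13 + 28/4 = 20.00 moles
Air moles = O2 / 0.209 = 20.00 / 0.209 = 95.69 moles air


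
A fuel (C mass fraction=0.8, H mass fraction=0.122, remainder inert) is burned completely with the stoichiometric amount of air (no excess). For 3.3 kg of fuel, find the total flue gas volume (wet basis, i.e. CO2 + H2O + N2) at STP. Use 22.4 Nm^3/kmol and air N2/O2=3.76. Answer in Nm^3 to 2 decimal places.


Per kg fuel: CO2 = (C/12 kmol)*22.4 = (0.8/12)*22.4 = 1.49333 Nm^3
Per kg fuel: H2O = (H/2 kmol)*22.4 = (0.122/2)*22.4 = 1.36640 Nm^3
O2 needed per kg fuel = C/12 + H/4 = 0.8/12 + 0.122/4 = 0.09716667 kmol
Per kg fuel: N2 = O2*3.76*22.4 = 0.09716667*3.76*22.4 = 8.18377 Nm^3
Total per kg = 1.49333 + 1.36640 + 8.18377 = 11.04350 Nm^3
Total = 11.04350 * 3.3 = 36.44 Nm^3


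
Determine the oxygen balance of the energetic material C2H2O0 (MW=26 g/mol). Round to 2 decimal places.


OB = -1600 * (2C + H/2 - O) / MW
Inner = 2*2 + 2/2 - 0 = 5.00
OB = -1600 * 5.00 / 26 = -307.69%


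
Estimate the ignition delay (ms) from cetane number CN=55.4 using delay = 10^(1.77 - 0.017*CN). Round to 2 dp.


delay = 10^(1.77 - 0.017*CN)
Exponent = 1.77 - 0.017*55.4 = 0.8282
delay = 10^0.8282 = 6.73 ms


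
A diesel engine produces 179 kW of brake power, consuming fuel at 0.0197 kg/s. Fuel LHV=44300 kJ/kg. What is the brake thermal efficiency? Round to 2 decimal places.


eta_BTE = (BP / (mf * LHV)) * 100
Denominator = 0.0197 * 44300 = 872.7100 kW
eta_BTE = (179 / 872.7100) * 100 = 20.51%


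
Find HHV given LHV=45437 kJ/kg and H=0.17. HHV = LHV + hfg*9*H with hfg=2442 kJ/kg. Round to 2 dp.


HHV = LHV + hfg * 9 * H
Water addition = 2442 * 9 * 0.17 = 3736.260 kJ/kg
HHV = 45437 + 3736.260 = 49173.26 kJ/kg


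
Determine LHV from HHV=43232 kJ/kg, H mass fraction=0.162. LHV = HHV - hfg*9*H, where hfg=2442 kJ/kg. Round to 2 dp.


LHV = HHV - hfg * 9 * H
Water correction = 2442 * 9 * 0.162 = 3560.436 kJ/kg
LHV = 43232 - 3560.436 = 39671.56 kJ/kg


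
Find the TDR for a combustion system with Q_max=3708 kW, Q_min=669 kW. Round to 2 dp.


TDR = Q_max / Q_min
TDR = 3708 / 669 = 5.54


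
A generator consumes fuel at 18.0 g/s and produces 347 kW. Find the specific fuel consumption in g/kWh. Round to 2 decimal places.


SFC = (mf / BP) * 3600
Rate = 18.0 / 347 = 0.051873 g/(s*kW)
SFC = 0.051873 * 3600 = 186.74 g/kWh


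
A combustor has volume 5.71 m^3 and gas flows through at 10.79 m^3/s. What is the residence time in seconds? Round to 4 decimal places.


tau = V / Q_flow
tau = 5.71 / 10.79 = 0.5292 s


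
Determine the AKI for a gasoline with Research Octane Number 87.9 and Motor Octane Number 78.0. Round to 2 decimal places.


AKI = (RON + MON) / 2
AKI = (87.9 + 78.0) / 2
AKI = 165.9 / 2 = 82.95


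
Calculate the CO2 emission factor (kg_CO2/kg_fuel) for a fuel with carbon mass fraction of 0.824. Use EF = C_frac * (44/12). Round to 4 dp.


EF = C_frac * (M_CO2 / M_C)
EF = 0.824 * (44/12)
EF = 0.824 * 3.666667 = 3.0213 kg_CO2/kg_fuel


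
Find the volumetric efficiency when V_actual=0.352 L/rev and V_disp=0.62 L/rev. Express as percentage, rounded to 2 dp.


eta_v = (V_actual / V_disp) * 100
Ratio = 0.352 / 0.62 = 0.5677
eta_v = 0.5677 * 100 = 56.77%


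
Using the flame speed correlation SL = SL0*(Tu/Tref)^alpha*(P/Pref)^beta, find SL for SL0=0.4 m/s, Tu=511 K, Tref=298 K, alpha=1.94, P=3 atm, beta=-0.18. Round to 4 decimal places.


SL = SL0 * (Tu/Tref)^alpha * (P/Pref)^beta
T ratio = 511/298 = 1.71476510
(T ratio)^alpha = 1.71476510^1.94 = 2.846800
(P/Pref)^beta = 3^(-0.18) = 0.820575
SL = 0.4 * 2.846800 * 0.820575 = 0.9344 m/s


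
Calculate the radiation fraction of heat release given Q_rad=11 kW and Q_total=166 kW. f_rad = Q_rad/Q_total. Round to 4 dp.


f_rad = Q_rad / Q_total
f_rad = 11 / 166 = 0.0663


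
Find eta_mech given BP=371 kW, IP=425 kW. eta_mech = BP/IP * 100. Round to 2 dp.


eta_mech = (BP / IP) * 100
Ratio = 371 / 425 = 0.8729
eta_mech = 0.8729 * 100 = 87.29%


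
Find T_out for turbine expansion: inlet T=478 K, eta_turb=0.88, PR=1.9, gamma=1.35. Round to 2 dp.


T_out = T_in * (1 - eta * (1 - PR^(-(gamma-1)/gamma)))
Exponent = -(1.35-1)/1.35 = -0.25925926
PR^exp = 1.9^(-0.25925926) = 0.84670193
Factor = 1 - 0.88*(1 - 0.84670193) = 0.86509770
T_out = 478 * 0.86509770 = 413.52 K


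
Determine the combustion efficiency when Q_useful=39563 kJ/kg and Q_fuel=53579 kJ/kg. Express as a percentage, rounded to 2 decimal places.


Efficiency = (Q_useful / Q_fuel) * 100
Efficiency = (39563 / 53579) * 100
Efficiency = 0.7384 * 100 = 73.84%


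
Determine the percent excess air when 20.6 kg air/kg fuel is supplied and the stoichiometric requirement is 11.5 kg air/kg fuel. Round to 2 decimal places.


Excess air = actual - stoichiometric = 20.6 - 11.5 = 9.10 kg/kg fuel
Excess air % = (excess / stoich) * 100 = (9.10 / 11.5) * 100 = 79.13%


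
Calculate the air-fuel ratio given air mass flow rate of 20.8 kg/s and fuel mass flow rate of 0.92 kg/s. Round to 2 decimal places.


AFR = m_air / m_fuel
AFR = 20.8 / 0.92 = 22.61


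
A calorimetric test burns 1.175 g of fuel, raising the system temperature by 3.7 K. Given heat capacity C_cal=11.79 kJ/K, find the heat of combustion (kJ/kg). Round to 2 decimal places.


Hc = C_cal * delta_T / m_fuel
Q_released = 11.79 * 3.7 = 43.6230 kJ
m_fuel = 1.175 g = 1.175/1000 kg = 0.001175 kg
Hc = 43.6230 / 0.001175 = 37125.96 kJ/kg


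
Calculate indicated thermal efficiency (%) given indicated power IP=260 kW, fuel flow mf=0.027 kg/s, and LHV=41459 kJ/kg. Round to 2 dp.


eta_ith = (IP / (mf * LHV)) * 100
Denominator = 0.027 * 41459 = 1119.3930 kW
eta_ith = (260 / 1119.3930) * 100 = 23.23%


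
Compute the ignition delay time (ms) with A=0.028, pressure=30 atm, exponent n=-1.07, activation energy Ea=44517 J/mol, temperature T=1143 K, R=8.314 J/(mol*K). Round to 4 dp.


tau = A * P^n * exp(Ea/(R*T))
P^n = 30^(-1.07) = 0.02627122
Ea/(R*T) = 44517/(8.314*1143) = 4.684569
exp(Ea/(R*T)) = 108.263599
tau = 0.028 * 0.02627122 * 108.263599 = 0.0796 ms


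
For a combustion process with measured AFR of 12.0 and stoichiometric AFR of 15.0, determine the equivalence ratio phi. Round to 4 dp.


phi = AFR_stoich / AFR_actual
phi = 15.0 / 12.0 = 1.2500


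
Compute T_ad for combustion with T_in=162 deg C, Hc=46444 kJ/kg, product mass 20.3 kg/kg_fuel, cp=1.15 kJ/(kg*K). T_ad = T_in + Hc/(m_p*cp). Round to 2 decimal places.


T_ad = T_in + Hc / (m_p * cp)
Denominator = 20.3 * 1.15 = 23.3450
Temperature rise = 46444 / 23.3450 = 1989.46 K
T_ad = 162 + 1989.46 = 2151.46 deg C


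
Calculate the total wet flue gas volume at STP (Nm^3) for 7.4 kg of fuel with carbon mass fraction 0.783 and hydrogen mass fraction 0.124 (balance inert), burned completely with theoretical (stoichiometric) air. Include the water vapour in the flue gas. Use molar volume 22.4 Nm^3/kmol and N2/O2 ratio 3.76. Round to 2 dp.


Per kg fuel: CO2 = (C/12 kmol)*22.4 = (0.783/12)*22.4 = 1.46160 Nm^3
Per kg fuel: H2O = (H/2 kmol)*22.4 = (0.124/2)*22.4 = 1.38880 Nm^3
O2 needed per kg fuel = C/12 + H/4 = 0.783/12 + 0.124/4 = 0.09625000 kmol
Per kg fuel: N2 = O2*3.76*22.4 = 0.09625000*3.76*22.4 = 8.10656 Nm^3
Total per kg = 1.46160 + 1.38880 + 8.10656 = 10.95696 Nm^3
Total = 10.95696 * 7.4 = 81.08 Nm^3


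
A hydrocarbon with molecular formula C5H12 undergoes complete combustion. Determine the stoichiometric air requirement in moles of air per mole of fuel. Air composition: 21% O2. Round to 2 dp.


Balanced combustion: C5H12 + 8 O2 -> 5 CO2 + 6 H2O
O2 needed = C + H/4 = 5 + 12/4 = 8.00 moles
Air moles = O2 / 0.21 = 8.00 / 0.21 = 38.10 moles air


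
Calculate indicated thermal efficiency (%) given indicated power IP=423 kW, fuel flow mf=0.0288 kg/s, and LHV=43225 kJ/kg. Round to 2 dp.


eta_ith = (IP / (mf * LHV)) * 100
Denominator = 0.0288 * 43225 = 1244.8800 kW
eta_ith = (423 / 1244.8800) * 100 = 33.98%


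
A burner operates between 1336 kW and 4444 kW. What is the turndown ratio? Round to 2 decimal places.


TDR = Q_max / Q_min
TDR = 4444 / 1336 = 3.33


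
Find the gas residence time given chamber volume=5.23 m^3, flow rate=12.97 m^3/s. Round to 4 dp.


tau = V / Q_flow
tau = 5.23 / 12.97 = 0.4032 s


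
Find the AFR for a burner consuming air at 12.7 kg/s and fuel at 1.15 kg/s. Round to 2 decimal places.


AFR = m_air / m_fuel
AFR = 12.7 / 1.15 = 11.04


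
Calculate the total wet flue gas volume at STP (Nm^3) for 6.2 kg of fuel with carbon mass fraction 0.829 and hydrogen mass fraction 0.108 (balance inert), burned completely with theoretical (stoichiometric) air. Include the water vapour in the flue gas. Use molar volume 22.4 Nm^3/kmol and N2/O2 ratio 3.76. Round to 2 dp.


Per kg fuel: CO2 = (C/12 kmol)*22.4 = (0.829/12)*22.4 = 1.54747 Nm^3
Per kg fuel: H2O = (H/2 kmol)*22.4 = (0.108/2)*22.4 = 1.20960 Nm^3
O2 needed per kg fuel = C/12 + H/4 = 0.829/12 + 0.108/4 = 0.09608333 kmol
Per kg fuel: N2 = O2*3.76*22.4 = 0.09608333*3.76*22.4 = 8.09252 Nm^3
Total per kg = 1.54747 + 1.20960 + 8.09252 = 10.84959 Nm^3
Total = 10.84959 * 6.2 = 67.27 Nm^3


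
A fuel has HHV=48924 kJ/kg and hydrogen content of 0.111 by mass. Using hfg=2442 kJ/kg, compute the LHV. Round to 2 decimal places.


LHV = HHV - hfg * 9 * H
Water correction = 2442 * 9 * 0.111 = 2439.558 kJ/kg
LHV = 48924 - 2439.558 = 46484.44 kJ/kg


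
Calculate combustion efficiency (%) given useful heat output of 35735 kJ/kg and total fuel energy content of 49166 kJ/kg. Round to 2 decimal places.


Efficiency = (Q_useful / Q_fuel) * 100
Efficiency = (35735 / 49166) * 100
Efficiency = 0.7268 * 100 = 72.68%


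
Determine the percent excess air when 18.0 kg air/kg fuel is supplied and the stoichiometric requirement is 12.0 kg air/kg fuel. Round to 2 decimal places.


Excess air = actual - stoichiometric = 18.0 - 12.0 = 6.00 kg/kg fuel
Excess air % = (excess / stoich) * 100 = (6.00 / 12.0) * 100 = 50.00%


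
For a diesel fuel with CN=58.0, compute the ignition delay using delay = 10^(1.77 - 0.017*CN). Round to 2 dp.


delay = 10^(1.77 - 0.017*CN)
Exponent = 1.77 - 0.017*58.0 = 0.7840
delay = 10^0.7840 = 6.08 ms


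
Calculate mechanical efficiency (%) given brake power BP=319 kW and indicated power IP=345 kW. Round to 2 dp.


eta_mech = (BP / IP) * 100
Ratio = 319 / 345 = 0.9246
eta_mech = 0.9246 * 100 = 92.46%


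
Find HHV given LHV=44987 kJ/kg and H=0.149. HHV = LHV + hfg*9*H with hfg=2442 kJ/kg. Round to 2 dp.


HHV = LHV + hfg * 9 * H
Water addition = 2442 * 9 * 0.149 = 3274.722 kJ/kg
HHV = 44987 + 3274.722 = 48261.72 kJ/kg


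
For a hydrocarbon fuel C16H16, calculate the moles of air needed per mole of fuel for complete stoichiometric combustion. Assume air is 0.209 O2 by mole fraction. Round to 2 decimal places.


Balanced combustion: C16H16 + 20 O2 -> 16 CO2 + 8 H2O
O2 needed = C + H/4 = 16 + 16/4 = 20.00 moles
Air moles = O2 / 0.209 = 20.00 / 0.209 = 95.69 moles air


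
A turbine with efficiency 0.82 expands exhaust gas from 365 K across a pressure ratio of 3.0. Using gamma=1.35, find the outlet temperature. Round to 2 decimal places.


T_out = T_in * (1 - eta * (1 - PR^(-(gamma-1)/gamma)))
Exponent = -(1.35-1)/1.35 = -0.25925926
PR^exp = 3.0^(-0.25925926) = 0.75214556
Factor = 1 - 0.82*(1 - 0.75214556) = 0.79675936
T_out = 365 * 0.79675936 = 290.82 K


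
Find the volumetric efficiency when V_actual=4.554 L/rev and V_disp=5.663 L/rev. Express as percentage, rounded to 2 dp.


eta_v = (V_actual / V_disp) * 100
Ratio = 4.554 / 5.663 = 0.8042
eta_v = 0.8042 * 100 = 80.42%


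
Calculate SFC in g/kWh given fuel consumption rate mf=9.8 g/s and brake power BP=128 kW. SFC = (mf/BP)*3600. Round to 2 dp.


SFC = (mf / BP) * 3600
Rate = 9.8 / 128 = 0.076563 g/(s*kW)
SFC = 0.076563 * 3600 = 275.63 g/kWh


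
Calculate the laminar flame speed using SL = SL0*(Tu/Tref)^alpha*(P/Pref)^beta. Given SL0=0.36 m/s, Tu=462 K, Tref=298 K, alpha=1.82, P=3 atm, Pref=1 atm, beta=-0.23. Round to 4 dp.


SL = SL0 * (Tu/Tref)^alpha * (P/Pref)^beta
T ratio = 462/298 = 1.55033557
(T ratio)^alpha = 1.55033557^1.82 = 2.221134
(P/Pref)^beta = 3^(-0.23) = 0.776716
SL = 0.36 * 2.221134 * 0.776716 = 0.6211 m/s


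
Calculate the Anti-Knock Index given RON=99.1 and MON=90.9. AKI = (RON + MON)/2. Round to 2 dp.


AKI = (RON + MON) / 2
AKI = (99.1 + 90.9) / 2
AKI = 190.0 / 2 = 95.00


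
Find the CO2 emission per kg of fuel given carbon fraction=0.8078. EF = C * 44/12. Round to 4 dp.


EF = C_frac * (M_CO2 / M_C)
EF = 0.8078 * (44/12)
EF = 0.8078 * 3.666667 = 2.9619 kg_CO2/kg_fuel


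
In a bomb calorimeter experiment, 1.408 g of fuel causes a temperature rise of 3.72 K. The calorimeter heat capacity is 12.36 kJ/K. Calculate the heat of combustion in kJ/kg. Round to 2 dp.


Hc = C_cal * delta_T / m_fuel
Q_released = 12.36 * 3.72 = 45.9792 kJ
m_fuel = 1.408 g = 1.408/1000 kg = 0.001408 kg
Hc = 45.9792 / 0.001408 = 32655.68 kJ/kg


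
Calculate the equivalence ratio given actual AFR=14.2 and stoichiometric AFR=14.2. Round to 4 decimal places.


phi = AFR_stoich / AFR_actual
phi = 14.2 / 14.2 = 1.0000


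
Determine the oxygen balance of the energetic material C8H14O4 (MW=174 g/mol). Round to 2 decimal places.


OB = -1600 * (2C + H/2 - O) / MW
Inner = 2*8 + 14/2 - 4 = 19.00
OB = -1600 * 19.00 / 174 = -174.71%


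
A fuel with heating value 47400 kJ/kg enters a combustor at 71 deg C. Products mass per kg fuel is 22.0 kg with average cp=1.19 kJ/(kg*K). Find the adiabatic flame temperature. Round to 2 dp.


T_ad = T_in + Hc / (m_p * cp)
Denominator = 22.0 * 1.19 = 26.1800
Temperature rise = 47400 / 26.1800 = 1810.54 K
T_ad = 71 + 1810.54 = 1881.54 deg C
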